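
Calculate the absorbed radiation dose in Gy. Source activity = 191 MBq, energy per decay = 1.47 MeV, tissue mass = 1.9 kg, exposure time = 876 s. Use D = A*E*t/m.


A = 191 MBq = 1.9100e+08 Bq
E = 1.47 MeV = 2.35494e-13 J
D = A*E*t/m = 1.9100e+08*2.35494e-13*876/1.9
D = 0.02074 Gy


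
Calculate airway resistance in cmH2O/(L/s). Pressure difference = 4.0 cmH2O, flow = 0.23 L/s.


R = dP / flow
R = 4.0 / 0.23
R = 17.39 cmH2O/(L/s)


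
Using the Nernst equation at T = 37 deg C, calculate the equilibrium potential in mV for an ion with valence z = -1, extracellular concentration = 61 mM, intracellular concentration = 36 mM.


E = (RT/(zF)) * ln(C_out/C_in)
T = 37 + 273.15 = 310.15 K
E = (8.314 * 310.15 / (-1 * 96485)) * ln(61/36)
E = -14.09 mV


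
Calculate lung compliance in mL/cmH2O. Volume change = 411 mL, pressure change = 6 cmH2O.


C = dV / dP
C = 411 / 6
C = 68.5 mL/cmH2O


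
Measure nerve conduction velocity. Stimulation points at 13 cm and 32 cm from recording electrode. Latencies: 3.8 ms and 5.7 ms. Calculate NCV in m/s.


Distance = (32 - 13) / 100 = 0.19 m
dt = (5.7 - 3.8) / 1000 = 0.0019 s
NCV = dist / dt = 100 m/s


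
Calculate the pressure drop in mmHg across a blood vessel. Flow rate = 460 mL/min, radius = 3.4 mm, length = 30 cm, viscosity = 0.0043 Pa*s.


dP = 8*mu*L*Q / (pi*r^4)
Q = 460 mL/min = 7.66667e-06 m^3/s
dP = 188.461 Pa = 188.461 / 133.322 mmHg = 1.414 mmHg


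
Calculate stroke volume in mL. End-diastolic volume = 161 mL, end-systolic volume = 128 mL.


SV = EDV - ESV
SV = 161 - 128
SV = 33 mL


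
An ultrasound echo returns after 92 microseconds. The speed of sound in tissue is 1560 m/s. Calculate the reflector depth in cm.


depth = c * t / 2
t = 92 us = 9.2000e-05 s
depth = 1560 * 9.2000e-05 / 2
depth = 0.07176 m = 7.176 cm


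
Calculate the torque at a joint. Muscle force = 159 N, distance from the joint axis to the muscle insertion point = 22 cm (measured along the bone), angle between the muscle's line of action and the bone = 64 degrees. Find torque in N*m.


Torque = F * d * sin(theta)   (moment arm = d*sin(theta))
d = 22 cm = 0.22 m
Torque = 159 * 0.22 * sin(64)
Torque = 31.44 N*m


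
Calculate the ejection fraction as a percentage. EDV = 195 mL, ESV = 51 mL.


SV = EDV - ESV = 195 - 51 = 144 mL
EF = SV/EDV * 100 = 144/195 * 100
EF = 73.85%


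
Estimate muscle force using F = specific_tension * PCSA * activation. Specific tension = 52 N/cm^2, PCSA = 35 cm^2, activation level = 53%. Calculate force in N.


F = sigma * PCSA * activation
F = 52 * 35 * 0.53
F = 964.6 N


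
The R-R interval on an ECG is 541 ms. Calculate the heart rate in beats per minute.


HR = 60 / RR_interval(s)
RR = 541 ms = 0.541 s
HR = 60 / 0.541 = 110.9 bpm


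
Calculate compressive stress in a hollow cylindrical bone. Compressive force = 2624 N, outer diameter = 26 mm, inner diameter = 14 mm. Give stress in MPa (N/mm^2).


A = pi*(r_o^2 - r_i^2)
r_o = 13 mm, r_i = 7 mm
A = 376.991 mm^2
sigma = F/A = 2624 / 376.991
sigma = 6.96 MPa


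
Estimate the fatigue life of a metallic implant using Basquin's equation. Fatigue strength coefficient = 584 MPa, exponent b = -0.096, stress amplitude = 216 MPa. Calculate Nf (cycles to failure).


sigma_a = sigma_f' * (2Nf)^b
2Nf = (sigma_a/sigma_f')^(1/b)
2Nf = (216/584)^(1/-0.096)
2Nf = 31591.767
Nf = 1.58e+04


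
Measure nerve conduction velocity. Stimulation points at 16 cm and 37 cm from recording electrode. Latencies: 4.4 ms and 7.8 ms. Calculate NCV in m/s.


Distance = (37 - 16) / 100 = 0.21 m
dt = (7.8 - 4.4) / 1000 = 0.0034 s
NCV = dist / dt = 61.76 m/s


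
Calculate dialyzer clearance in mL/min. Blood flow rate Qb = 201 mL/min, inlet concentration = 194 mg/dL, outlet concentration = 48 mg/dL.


K = Qb * (Cb_in - Cb_out) / Cb_in
K = 201 * (194 - 48) / 194
K = 151.3 mL/min


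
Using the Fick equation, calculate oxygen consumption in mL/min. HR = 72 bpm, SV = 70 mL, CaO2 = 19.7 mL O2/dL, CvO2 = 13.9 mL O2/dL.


CO = HR*SV = 72*70/1000 = 5.04 L/min
a-v O2 diff = 19.7 - 13.9 = 5.8 mL/dL
VO2 = CO * (CaO2-CvO2) * 10 dL/L
VO2 = 5.04 * 5.8 * 10
VO2 = 292.3 mL/min


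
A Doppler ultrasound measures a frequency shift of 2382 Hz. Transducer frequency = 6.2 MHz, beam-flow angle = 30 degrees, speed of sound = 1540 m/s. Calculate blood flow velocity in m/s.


v = fd * c / (2 * f0 * cos(theta))
v = 2382 * 1540 / (2 * 6.2000e+06 * cos(30))
v = 0.3416 m/s


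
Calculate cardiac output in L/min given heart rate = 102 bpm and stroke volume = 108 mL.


CO = HR * SV
CO = 102 * 108 / 1000
CO = 11.02 L/min


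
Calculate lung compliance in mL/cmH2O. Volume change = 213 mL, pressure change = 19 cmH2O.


C = dV / dP
C = 213 / 19
C = 11.21 mL/cmH2O


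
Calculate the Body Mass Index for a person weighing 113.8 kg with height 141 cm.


BMI = weight / height^2
height = 141 cm = 1.41 m
BMI = 113.8 / 1.41^2
BMI = 57.24 kg/m^2


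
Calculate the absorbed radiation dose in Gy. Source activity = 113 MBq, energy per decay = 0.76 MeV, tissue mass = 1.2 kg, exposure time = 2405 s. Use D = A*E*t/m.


A = 113 MBq = 1.1300e+08 Bq
E = 0.76 MeV = 1.21752e-13 J
D = A*E*t/m = 1.1300e+08*1.21752e-13*2405/1.2
D = 0.02757 Gy


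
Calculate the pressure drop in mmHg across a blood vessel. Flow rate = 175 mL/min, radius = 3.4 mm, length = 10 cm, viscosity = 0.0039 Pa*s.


dP = 8*mu*L*Q / (pi*r^4)
Q = 175 mL/min = 2.91667e-06 m^3/s
dP = 21.6759 Pa = 21.6759 / 133.322 mmHg = 0.1626 mmHg


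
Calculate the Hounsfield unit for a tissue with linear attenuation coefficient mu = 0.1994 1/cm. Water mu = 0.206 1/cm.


HU = ((mu_tissue - mu_water) / mu_water) * 1000
HU = ((0.1994 - 0.206) / 0.206) * 1000
HU = -32.04


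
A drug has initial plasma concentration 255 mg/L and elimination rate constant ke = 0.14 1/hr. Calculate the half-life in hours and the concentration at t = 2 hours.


t_half = ln(2) / ke = 0.693147 / 0.14 = 4.951 hr
C(t) = C0 * exp(-ke*t) = 255 * exp(-0.14*2)
C(2) = 192.7 mg/L


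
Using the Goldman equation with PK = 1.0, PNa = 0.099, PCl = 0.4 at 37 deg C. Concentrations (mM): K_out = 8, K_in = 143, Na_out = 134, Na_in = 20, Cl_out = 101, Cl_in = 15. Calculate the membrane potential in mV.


Vm = (RT/F)*ln((PK*Ko + PNa*Nao + PCl*Cli)/(PK*Ki + PNa*Nai + PCl*Clo))
Numer = 27.266, Denom = 185.38
Vm = -51.23 mV


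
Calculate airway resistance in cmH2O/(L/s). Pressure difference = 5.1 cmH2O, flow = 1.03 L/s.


R = dP / flow
R = 5.1 / 1.03
R = 4.951 cmH2O/(L/s)


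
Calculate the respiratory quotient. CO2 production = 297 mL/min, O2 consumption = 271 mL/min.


RQ = VCO2 / VO2
RQ = 297 / 271
RQ = 1.096


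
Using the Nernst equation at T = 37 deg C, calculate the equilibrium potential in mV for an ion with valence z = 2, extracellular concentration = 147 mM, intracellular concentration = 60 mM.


E = (RT/(zF)) * ln(C_out/C_in)
T = 37 + 273.15 = 310.15 K
E = (8.314 * 310.15 / (2 * 96485)) * ln(147/60)
E = 11.97 mV


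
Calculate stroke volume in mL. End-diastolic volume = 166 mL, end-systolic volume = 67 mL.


SV = EDV - ESV
SV = 166 - 67
SV = 99 mL


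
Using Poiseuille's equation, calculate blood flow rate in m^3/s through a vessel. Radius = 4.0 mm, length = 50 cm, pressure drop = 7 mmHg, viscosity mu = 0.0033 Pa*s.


Q = pi*r^4*dP / (8*mu*L)
r = 0.004 m, L = 0.5 m
dP = 7 mmHg = 933.254 Pa
Q = 5.6861e-05 m^3/s


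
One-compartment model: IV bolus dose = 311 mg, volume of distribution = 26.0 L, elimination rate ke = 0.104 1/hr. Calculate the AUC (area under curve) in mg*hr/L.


C0 = Dose/Vd = 311/26.0 = 11.9615 mg/L
AUC = C0/ke = 11.9615/0.104
AUC = 115 mg*hr/L


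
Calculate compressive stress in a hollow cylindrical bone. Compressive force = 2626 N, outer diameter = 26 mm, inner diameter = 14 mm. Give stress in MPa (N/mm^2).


A = pi*(r_o^2 - r_i^2)
r_o = 13 mm, r_i = 7 mm
A = 376.991 mm^2
sigma = F/A = 2626 / 376.991
sigma = 6.966 MPa


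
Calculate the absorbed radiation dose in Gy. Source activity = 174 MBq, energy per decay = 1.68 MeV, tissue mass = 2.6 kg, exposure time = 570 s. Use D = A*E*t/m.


A = 174 MBq = 1.7400e+08 Bq
E = 1.68 MeV = 2.69136e-13 J
D = A*E*t/m = 1.7400e+08*2.69136e-13*570/2.6
D = 0.01027 Gy


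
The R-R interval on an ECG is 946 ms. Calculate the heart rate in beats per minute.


HR = 60 / RR_interval(s)
RR = 946 ms = 0.946 s
HR = 60 / 0.946 = 63.42 bpm


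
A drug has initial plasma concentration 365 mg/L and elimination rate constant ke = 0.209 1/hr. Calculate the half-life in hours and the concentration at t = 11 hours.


t_half = ln(2) / ke = 0.693147 / 0.209 = 3.316 hr
C(t) = C0 * exp(-ke*t) = 365 * exp(-0.209*11)
C(11) = 36.63 mg/L


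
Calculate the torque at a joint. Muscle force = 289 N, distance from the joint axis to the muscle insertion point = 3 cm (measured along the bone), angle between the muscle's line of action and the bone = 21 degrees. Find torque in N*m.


Torque = F * d * sin(theta)   (moment arm = d*sin(theta))
d = 3 cm = 0.03 m
Torque = 289 * 0.03 * sin(21)
Torque = 3.107 N*m


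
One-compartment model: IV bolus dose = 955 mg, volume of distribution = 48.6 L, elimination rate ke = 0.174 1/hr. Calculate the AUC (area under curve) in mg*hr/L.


C0 = Dose/Vd = 955/48.6 = 19.6502 mg/L
AUC = C0/ke = 19.6502/0.174
AUC = 112.9 mg*hr/L


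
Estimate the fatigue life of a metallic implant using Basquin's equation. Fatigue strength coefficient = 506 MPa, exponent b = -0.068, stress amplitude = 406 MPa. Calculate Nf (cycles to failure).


sigma_a = sigma_f' * (2Nf)^b
2Nf = (sigma_a/sigma_f')^(1/b)
2Nf = (406/506)^(1/-0.068)
2Nf = 25.482522
Nf = 12.74


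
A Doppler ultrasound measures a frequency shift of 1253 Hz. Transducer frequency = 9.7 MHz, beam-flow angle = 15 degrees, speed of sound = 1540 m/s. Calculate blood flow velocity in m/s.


v = fd * c / (2 * f0 * cos(theta))
v = 1253 * 1540 / (2 * 9.7000e+06 * cos(15))
v = 0.103 m/s


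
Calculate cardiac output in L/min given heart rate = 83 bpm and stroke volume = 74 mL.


CO = HR * SV
CO = 83 * 74 / 1000
CO = 6.142 L/min


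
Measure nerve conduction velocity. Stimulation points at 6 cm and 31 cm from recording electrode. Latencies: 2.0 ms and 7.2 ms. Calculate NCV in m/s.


Distance = (31 - 6) / 100 = 0.25 m
dt = (7.2 - 2.0) / 1000 = 0.0052 s
NCV = dist / dt = 48.08 m/s


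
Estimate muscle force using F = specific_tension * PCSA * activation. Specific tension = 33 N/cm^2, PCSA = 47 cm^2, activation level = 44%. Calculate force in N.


F = sigma * PCSA * activation
F = 33 * 47 * 0.44
F = 682.4 N


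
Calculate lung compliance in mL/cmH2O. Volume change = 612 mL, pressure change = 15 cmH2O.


C = dV / dP
C = 612 / 15
C = 40.8 mL/cmH2O


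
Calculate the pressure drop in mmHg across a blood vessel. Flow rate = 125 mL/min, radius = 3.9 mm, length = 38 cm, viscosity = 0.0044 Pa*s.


dP = 8*mu*L*Q / (pi*r^4)
Q = 125 mL/min = 2.08333e-06 m^3/s
dP = 38.3421 Pa = 38.3421 / 133.322 mmHg = 0.2876 mmHg


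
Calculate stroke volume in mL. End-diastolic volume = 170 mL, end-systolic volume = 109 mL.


SV = EDV - ESV
SV = 170 - 109
SV = 61 mL


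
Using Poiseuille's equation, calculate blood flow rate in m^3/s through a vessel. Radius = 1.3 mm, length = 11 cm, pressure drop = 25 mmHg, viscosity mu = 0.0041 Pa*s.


Q = pi*r^4*dP / (8*mu*L)
r = 0.0013 m, L = 0.11 m
dP = 25 mmHg = 3333.05 Pa
Q = 8.2889e-06 m^3/s


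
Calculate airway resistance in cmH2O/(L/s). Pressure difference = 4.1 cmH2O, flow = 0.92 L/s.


R = dP / flow
R = 4.1 / 0.92
R = 4.457 cmH2O/(L/s)


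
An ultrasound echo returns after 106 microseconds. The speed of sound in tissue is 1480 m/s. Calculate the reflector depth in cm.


depth = c * t / 2
t = 106 us = 1.0600e-04 s
depth = 1480 * 1.0600e-04 / 2
depth = 0.07844 m = 7.844 cm


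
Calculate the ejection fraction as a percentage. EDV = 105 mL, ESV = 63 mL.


SV = EDV - ESV = 105 - 63 = 42 mL
EF = SV/EDV * 100 = 42/105 * 100
EF = 40%


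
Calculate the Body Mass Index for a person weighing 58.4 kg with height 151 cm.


BMI = weight / height^2
height = 151 cm = 1.51 m
BMI = 58.4 / 1.51^2
BMI = 25.61 kg/m^2


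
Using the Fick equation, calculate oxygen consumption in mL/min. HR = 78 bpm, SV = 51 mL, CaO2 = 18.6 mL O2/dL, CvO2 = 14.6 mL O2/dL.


CO = HR*SV = 78*51/1000 = 3.978 L/min
a-v O2 diff = 18.6 - 14.6 = 4 mL/dL
VO2 = CO * (CaO2-CvO2) * 10 dL/L
VO2 = 3.978 * 4 * 10
VO2 = 159.1 mL/min


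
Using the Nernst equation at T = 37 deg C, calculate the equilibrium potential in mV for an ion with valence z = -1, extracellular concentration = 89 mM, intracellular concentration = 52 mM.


E = (RT/(zF)) * ln(C_out/C_in)
T = 37 + 273.15 = 310.15 K
E = (8.314 * 310.15 / (-1 * 96485)) * ln(89/52)
E = -14.36 mV


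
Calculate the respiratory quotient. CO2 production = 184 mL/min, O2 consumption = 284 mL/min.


RQ = VCO2 / VO2
RQ = 184 / 284
RQ = 0.6479


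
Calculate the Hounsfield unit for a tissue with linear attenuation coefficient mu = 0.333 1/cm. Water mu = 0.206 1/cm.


HU = ((mu_tissue - mu_water) / mu_water) * 1000
HU = ((0.333 - 0.206) / 0.206) * 1000
HU = 616.5


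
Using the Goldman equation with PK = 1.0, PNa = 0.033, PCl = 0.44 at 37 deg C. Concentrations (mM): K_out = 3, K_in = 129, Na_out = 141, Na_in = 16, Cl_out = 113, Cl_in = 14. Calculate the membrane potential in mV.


Vm = (RT/F)*ln((PK*Ko + PNa*Nao + PCl*Cli)/(PK*Ki + PNa*Nai + PCl*Clo))
Numer = 13.813, Denom = 179.248
Vm = -68.5 mV


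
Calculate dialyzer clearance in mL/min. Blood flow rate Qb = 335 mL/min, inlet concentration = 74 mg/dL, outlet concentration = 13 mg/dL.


K = Qb * (Cb_in - Cb_out) / Cb_in
K = 335 * (74 - 13) / 74
K = 276.1 mL/min


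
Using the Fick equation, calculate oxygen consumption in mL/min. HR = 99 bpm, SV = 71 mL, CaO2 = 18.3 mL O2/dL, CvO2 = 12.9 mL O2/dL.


CO = HR*SV = 99*71/1000 = 7.029 L/min
a-v O2 diff = 18.3 - 12.9 = 5.4 mL/dL
VO2 = CO * (CaO2-CvO2) * 10 dL/L
VO2 = 7.029 * 5.4 * 10
VO2 = 379.6 mL/min


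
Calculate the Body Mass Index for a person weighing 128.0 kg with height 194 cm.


BMI = weight / height^2
height = 194 cm = 1.94 m
BMI = 128.0 / 1.94^2
BMI = 34.01 kg/m^2


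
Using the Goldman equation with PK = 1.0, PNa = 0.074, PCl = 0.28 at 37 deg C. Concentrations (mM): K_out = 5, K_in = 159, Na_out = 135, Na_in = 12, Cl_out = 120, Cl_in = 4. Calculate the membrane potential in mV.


Vm = (RT/F)*ln((PK*Ko + PNa*Nao + PCl*Cli)/(PK*Ki + PNa*Nai + PCl*Clo))
Numer = 16.11, Denom = 193.488
Vm = -66.43 mV


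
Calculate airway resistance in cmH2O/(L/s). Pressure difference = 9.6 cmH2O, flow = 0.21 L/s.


R = dP / flow
R = 9.6 / 0.21
R = 45.71 cmH2O/(L/s)


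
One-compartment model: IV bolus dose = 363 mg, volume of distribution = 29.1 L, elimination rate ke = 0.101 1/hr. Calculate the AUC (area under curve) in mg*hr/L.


C0 = Dose/Vd = 363/29.1 = 12.4742 mg/L
AUC = C0/ke = 12.4742/0.101
AUC = 123.5 mg*hr/L


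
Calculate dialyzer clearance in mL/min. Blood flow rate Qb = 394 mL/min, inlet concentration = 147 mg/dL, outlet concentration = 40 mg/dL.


K = Qb * (Cb_in - Cb_out) / Cb_in
K = 394 * (147 - 40) / 147
K = 286.8 mL/min


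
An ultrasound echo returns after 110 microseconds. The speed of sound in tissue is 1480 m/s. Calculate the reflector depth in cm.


depth = c * t / 2
t = 110 us = 1.1000e-04 s
depth = 1480 * 1.1000e-04 / 2
depth = 0.0814 m = 8.14 cm


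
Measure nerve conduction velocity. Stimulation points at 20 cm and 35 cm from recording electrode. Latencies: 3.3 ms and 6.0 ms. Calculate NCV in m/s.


Distance = (35 - 20) / 100 = 0.15 m
dt = (6.0 - 3.3) / 1000 = 0.0027 s
NCV = dist / dt = 55.56 m/s


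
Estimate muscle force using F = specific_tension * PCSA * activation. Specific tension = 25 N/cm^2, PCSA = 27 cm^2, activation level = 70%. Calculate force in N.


F = sigma * PCSA * activation
F = 25 * 27 * 0.7
F = 472.5 N


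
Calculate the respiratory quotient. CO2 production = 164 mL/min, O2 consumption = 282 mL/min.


RQ = VCO2 / VO2
RQ = 164 / 282
RQ = 0.5816


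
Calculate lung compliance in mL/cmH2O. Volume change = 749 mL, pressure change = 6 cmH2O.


C = dV / dP
C = 749 / 6
C = 124.8 mL/cmH2O


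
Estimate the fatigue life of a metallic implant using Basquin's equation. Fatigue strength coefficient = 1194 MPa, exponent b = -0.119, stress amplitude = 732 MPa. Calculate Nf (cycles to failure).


sigma_a = sigma_f' * (2Nf)^b
2Nf = (sigma_a/sigma_f')^(1/b)
2Nf = (732/1194)^(1/-0.119)
2Nf = 61.046044
Nf = 30.52


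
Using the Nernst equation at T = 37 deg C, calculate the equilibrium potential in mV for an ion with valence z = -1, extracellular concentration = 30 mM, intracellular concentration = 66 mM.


E = (RT/(zF)) * ln(C_out/C_in)
T = 37 + 273.15 = 310.15 K
E = (8.314 * 310.15 / (-1 * 96485)) * ln(30/66)
E = 21.07 mV


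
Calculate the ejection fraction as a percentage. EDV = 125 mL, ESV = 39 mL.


SV = EDV - ESV = 125 - 39 = 86 mL
EF = SV/EDV * 100 = 86/125 * 100
EF = 68.8%


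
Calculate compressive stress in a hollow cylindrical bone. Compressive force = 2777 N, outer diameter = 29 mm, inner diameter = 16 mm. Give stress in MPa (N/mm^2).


A = pi*(r_o^2 - r_i^2)
r_o = 14.5 mm, r_i = 8 mm
A = 459.458 mm^2
sigma = F/A = 2777 / 459.458
sigma = 6.044 MPa


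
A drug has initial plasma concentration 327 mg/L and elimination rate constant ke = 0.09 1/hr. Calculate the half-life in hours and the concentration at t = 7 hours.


t_half = ln(2) / ke = 0.693147 / 0.09 = 7.702 hr
C(t) = C0 * exp(-ke*t) = 327 * exp(-0.09*7)
C(7) = 174.2 mg/L


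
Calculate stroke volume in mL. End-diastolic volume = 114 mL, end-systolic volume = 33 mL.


SV = EDV - ESV
SV = 114 - 33
SV = 81 mL


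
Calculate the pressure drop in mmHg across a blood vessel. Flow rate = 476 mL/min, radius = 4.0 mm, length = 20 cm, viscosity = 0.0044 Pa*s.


dP = 8*mu*L*Q / (pi*r^4)
Q = 476 mL/min = 7.93333e-06 m^3/s
dP = 69.4446 Pa = 69.4446 / 133.322 mmHg = 0.5209 mmHg


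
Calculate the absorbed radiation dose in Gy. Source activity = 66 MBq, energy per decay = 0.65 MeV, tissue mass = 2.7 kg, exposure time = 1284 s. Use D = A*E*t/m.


A = 66 MBq = 6.6000e+07 Bq
E = 0.65 MeV = 1.0413e-13 J
D = A*E*t/m = 6.6000e+07*1.0413e-13*1284/2.7
D = 0.003268 Gy


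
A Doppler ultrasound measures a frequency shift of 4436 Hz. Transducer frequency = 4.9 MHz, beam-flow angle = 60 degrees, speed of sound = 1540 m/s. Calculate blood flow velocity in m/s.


v = fd * c / (2 * f0 * cos(theta))
v = 4436 * 1540 / (2 * 4.9000e+06 * cos(60))
v = 1.394 m/s


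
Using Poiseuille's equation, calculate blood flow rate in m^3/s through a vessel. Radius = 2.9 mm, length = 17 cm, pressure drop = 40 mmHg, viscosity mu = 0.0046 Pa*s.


Q = pi*r^4*dP / (8*mu*L)
r = 0.0029 m, L = 0.17 m
dP = 40 mmHg = 5332.88 Pa
Q = 1.8941e-04 m^3/s


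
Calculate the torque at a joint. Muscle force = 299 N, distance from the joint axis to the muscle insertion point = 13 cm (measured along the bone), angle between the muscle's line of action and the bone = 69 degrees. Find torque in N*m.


Torque = F * d * sin(theta)   (moment arm = d*sin(theta))
d = 13 cm = 0.13 m
Torque = 299 * 0.13 * sin(69)
Torque = 36.29 N*m


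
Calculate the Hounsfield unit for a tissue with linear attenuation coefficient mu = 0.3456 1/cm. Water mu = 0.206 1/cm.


HU = ((mu_tissue - mu_water) / mu_water) * 1000
HU = ((0.3456 - 0.206) / 0.206) * 1000
HU = 677.7


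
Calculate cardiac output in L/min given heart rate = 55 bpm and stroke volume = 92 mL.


CO = HR * SV
CO = 55 * 92 / 1000
CO = 5.06 L/min


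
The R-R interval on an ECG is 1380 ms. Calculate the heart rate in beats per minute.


HR = 60 / RR_interval(s)
RR = 1380 ms = 1.38 s
HR = 60 / 1.38 = 43.48 bpm


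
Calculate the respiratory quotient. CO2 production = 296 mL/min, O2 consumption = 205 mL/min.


RQ = VCO2 / VO2
RQ = 296 / 205
RQ = 1.444


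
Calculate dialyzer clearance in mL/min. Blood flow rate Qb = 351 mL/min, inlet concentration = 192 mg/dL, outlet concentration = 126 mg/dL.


K = Qb * (Cb_in - Cb_out) / Cb_in
K = 351 * (192 - 126) / 192
K = 120.7 mL/min


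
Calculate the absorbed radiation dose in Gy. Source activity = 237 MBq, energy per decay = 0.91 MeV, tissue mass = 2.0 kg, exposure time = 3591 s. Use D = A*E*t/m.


A = 237 MBq = 2.3700e+08 Bq
E = 0.91 MeV = 1.45782e-13 J
D = A*E*t/m = 2.3700e+08*1.45782e-13*3591/2.0
D = 0.06204 Gy


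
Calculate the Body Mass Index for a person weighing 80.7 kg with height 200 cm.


BMI = weight / height^2
height = 200 cm = 2 m
BMI = 80.7 / 2^2
BMI = 20.18 kg/m^2


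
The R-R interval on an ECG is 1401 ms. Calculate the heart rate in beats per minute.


HR = 60 / RR_interval(s)
RR = 1401 ms = 1.401 s
HR = 60 / 1.401 = 42.83 bpm


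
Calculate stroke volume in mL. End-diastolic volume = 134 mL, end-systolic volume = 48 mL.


SV = EDV - ESV
SV = 134 - 48
SV = 86 mL


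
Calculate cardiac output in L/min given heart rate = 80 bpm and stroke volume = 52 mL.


CO = HR * SV
CO = 80 * 52 / 1000
CO = 4.16 L/min


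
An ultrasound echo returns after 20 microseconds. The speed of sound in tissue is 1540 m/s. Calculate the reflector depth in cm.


depth = c * t / 2
t = 20 us = 2.0000e-05 s
depth = 1540 * 2.0000e-05 / 2
depth = 0.0154 m = 1.54 cm


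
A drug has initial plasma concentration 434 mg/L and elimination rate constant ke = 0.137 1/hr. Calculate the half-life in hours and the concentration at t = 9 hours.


t_half = ln(2) / ke = 0.693147 / 0.137 = 5.059 hr
C(t) = C0 * exp(-ke*t) = 434 * exp(-0.137*9)
C(9) = 126.5 mg/L


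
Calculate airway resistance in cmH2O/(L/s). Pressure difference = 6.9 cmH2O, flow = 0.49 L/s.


R = dP / flow
R = 6.9 / 0.49
R = 14.08 cmH2O/(L/s)


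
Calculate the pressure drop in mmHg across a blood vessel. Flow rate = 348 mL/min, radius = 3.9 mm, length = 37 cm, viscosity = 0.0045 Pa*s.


dP = 8*mu*L*Q / (pi*r^4)
Q = 348 mL/min = 5.8e-06 m^3/s
dP = 106.298 Pa = 106.298 / 133.322 mmHg = 0.7973 mmHg


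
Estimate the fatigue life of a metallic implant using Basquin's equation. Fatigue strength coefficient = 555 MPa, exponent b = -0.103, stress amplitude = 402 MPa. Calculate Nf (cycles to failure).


sigma_a = sigma_f' * (2Nf)^b
2Nf = (sigma_a/sigma_f')^(1/b)
2Nf = (402/555)^(1/-0.103)
2Nf = 22.901984
Nf = 11.45


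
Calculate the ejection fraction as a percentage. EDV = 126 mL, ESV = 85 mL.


SV = EDV - ESV = 126 - 85 = 41 mL
EF = SV/EDV * 100 = 41/126 * 100
EF = 32.54%


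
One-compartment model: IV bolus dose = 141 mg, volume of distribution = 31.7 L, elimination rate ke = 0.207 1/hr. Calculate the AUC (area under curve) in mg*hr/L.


C0 = Dose/Vd = 141/31.7 = 4.44795 mg/L
AUC = C0/ke = 4.44795/0.207
AUC = 21.49 mg*hr/L


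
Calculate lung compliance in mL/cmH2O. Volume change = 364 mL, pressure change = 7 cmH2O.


C = dV / dP
C = 364 / 7
C = 52 mL/cmH2O


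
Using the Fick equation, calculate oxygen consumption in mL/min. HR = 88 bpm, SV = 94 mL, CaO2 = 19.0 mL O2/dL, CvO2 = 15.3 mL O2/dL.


CO = HR*SV = 88*94/1000 = 8.272 L/min
a-v O2 diff = 19.0 - 15.3 = 3.7 mL/dL
VO2 = CO * (CaO2-CvO2) * 10 dL/L
VO2 = 8.272 * 3.7 * 10
VO2 = 306.1 mL/min


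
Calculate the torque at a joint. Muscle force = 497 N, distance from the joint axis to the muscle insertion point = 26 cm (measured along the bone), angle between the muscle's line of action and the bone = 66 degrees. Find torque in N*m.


Torque = F * d * sin(theta)   (moment arm = d*sin(theta))
d = 26 cm = 0.26 m
Torque = 497 * 0.26 * sin(66)
Torque = 118 N*m


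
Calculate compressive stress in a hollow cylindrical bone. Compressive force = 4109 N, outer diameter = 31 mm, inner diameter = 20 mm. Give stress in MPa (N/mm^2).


A = pi*(r_o^2 - r_i^2)
r_o = 15.5 mm, r_i = 10 mm
A = 440.608 mm^2
sigma = F/A = 4109 / 440.608
sigma = 9.326 MPa


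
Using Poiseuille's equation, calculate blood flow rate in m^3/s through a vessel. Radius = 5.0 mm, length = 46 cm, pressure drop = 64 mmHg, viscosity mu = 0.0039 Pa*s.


Q = pi*r^4*dP / (8*mu*L)
r = 0.005 m, L = 0.46 m
dP = 64 mmHg = 8532.608 Pa
Q = 0.001167 m^3/s


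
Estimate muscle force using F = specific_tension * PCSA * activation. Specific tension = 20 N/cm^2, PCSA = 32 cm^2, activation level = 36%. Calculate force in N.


F = sigma * PCSA * activation
F = 20 * 32 * 0.36
F = 230.4 N


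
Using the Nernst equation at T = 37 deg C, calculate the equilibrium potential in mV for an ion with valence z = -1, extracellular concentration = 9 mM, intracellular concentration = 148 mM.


E = (RT/(zF)) * ln(C_out/C_in)
T = 37 + 273.15 = 310.15 K
E = (8.314 * 310.15 / (-1 * 96485)) * ln(9/148)
E = 74.83 mV


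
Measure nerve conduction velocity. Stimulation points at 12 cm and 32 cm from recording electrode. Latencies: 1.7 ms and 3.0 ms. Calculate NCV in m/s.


Distance = (32 - 12) / 100 = 0.2 m
dt = (3.0 - 1.7) / 1000 = 0.0013 s
NCV = dist / dt = 153.8 m/s


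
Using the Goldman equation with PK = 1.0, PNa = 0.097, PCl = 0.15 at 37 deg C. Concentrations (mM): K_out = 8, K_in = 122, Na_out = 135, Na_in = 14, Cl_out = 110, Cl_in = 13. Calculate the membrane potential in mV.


Vm = (RT/F)*ln((PK*Ko + PNa*Nao + PCl*Cli)/(PK*Ki + PNa*Nai + PCl*Clo))
Numer = 23.045, Denom = 139.858
Vm = -48.19 mV


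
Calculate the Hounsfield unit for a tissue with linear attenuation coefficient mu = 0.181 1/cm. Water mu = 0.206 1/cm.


HU = ((mu_tissue - mu_water) / mu_water) * 1000
HU = ((0.181 - 0.206) / 0.206) * 1000
HU = -121.4


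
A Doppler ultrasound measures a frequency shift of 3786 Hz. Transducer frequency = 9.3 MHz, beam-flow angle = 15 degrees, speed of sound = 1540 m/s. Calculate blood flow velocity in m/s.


v = fd * c / (2 * f0 * cos(theta))
v = 3786 * 1540 / (2 * 9.3000e+06 * cos(15))
v = 0.3245 m/s


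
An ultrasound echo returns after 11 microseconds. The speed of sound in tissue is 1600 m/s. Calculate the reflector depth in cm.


depth = c * t / 2
t = 11 us = 1.1000e-05 s
depth = 1600 * 1.1000e-05 / 2
depth = 0.0088 m = 0.88 cm


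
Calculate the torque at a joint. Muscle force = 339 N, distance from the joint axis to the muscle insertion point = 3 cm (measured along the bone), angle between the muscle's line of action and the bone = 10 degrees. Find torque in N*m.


Torque = F * d * sin(theta)   (moment arm = d*sin(theta))
d = 3 cm = 0.03 m
Torque = 339 * 0.03 * sin(10)
Torque = 1.766 N*m


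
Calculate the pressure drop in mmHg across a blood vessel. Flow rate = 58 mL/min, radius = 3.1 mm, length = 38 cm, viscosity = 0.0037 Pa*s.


dP = 8*mu*L*Q / (pi*r^4)
Q = 58 mL/min = 9.66667e-07 m^3/s
dP = 37.4762 Pa = 37.4762 / 133.322 mmHg = 0.2811 mmHg


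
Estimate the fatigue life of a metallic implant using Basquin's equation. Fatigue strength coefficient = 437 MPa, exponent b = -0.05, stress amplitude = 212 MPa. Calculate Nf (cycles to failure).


sigma_a = sigma_f' * (2Nf)^b
2Nf = (sigma_a/sigma_f')^(1/b)
2Nf = (212/437)^(1/-0.05)
2Nf = 1918277.9
Nf = 9.591e+05


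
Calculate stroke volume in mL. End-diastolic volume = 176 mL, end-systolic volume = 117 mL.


SV = EDV - ESV
SV = 176 - 117
SV = 59 mL


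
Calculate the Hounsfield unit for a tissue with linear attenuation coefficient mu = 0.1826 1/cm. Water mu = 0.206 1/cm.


HU = ((mu_tissue - mu_water) / mu_water) * 1000
HU = ((0.1826 - 0.206) / 0.206) * 1000
HU = -113.6


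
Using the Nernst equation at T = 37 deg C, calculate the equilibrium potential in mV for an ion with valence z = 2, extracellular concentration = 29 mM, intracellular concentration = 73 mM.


E = (RT/(zF)) * ln(C_out/C_in)
T = 37 + 273.15 = 310.15 K
E = (8.314 * 310.15 / (2 * 96485)) * ln(29/73)
E = -12.34 mV


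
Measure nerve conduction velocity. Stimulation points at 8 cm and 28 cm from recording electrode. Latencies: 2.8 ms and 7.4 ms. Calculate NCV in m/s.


Distance = (28 - 8) / 100 = 0.2 m
dt = (7.4 - 2.8) / 1000 = 0.0046 s
NCV = dist / dt = 43.48 m/s


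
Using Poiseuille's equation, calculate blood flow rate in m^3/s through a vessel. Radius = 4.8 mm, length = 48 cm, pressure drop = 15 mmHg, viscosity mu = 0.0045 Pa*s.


Q = pi*r^4*dP / (8*mu*L)
r = 0.0048 m, L = 0.48 m
dP = 15 mmHg = 1999.83 Pa
Q = 1.9300e-04 m^3/s


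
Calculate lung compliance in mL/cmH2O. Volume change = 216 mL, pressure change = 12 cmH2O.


C = dV / dP
C = 216 / 12
C = 18 mL/cmH2O


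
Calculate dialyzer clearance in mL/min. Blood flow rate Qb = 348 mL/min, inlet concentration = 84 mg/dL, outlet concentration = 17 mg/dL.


K = Qb * (Cb_in - Cb_out) / Cb_in
K = 348 * (84 - 17) / 84
K = 277.6 mL/min


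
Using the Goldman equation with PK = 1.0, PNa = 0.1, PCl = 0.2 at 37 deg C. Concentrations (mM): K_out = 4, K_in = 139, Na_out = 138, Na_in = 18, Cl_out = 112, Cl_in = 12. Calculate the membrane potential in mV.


Vm = (RT/F)*ln((PK*Ko + PNa*Nao + PCl*Cli)/(PK*Ki + PNa*Nai + PCl*Clo))
Numer = 20.2, Denom = 163.2
Vm = -55.84 mV


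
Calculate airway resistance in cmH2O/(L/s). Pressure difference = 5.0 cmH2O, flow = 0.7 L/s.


R = dP / flow
R = 5.0 / 0.7
R = 7.143 cmH2O/(L/s)


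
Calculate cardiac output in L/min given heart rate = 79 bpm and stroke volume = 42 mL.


CO = HR * SV
CO = 79 * 42 / 1000
CO = 3.318 L/min


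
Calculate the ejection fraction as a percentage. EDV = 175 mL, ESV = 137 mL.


SV = EDV - ESV = 175 - 137 = 38 mL
EF = SV/EDV * 100 = 38/175 * 100
EF = 21.71%


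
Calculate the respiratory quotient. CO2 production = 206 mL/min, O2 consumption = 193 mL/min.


RQ = VCO2 / VO2
RQ = 206 / 193
RQ = 1.067


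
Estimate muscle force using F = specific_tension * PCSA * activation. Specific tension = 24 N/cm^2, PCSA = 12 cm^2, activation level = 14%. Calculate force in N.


F = sigma * PCSA * activation
F = 24 * 12 * 0.14
F = 40.32 N


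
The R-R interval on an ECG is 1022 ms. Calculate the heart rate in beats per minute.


HR = 60 / RR_interval(s)
RR = 1022 ms = 1.022 s
HR = 60 / 1.022 = 58.71 bpm


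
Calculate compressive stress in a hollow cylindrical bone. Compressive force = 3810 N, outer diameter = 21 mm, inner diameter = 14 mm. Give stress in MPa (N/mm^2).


A = pi*(r_o^2 - r_i^2)
r_o = 10.5 mm, r_i = 7 mm
A = 192.423 mm^2
sigma = F/A = 3810 / 192.423
sigma = 19.8 MPa


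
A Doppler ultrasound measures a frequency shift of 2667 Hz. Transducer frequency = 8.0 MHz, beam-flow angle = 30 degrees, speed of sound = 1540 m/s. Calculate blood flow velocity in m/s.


v = fd * c / (2 * f0 * cos(theta))
v = 2667 * 1540 / (2 * 8.0000e+06 * cos(30))
v = 0.2964 m/s


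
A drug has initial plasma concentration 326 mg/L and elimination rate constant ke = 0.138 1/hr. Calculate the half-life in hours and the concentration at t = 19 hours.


t_half = ln(2) / ke = 0.693147 / 0.138 = 5.023 hr
C(t) = C0 * exp(-ke*t) = 326 * exp(-0.138*19)
C(19) = 23.69 mg/L


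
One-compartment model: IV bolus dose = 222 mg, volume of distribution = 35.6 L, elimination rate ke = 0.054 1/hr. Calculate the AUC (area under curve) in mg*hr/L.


C0 = Dose/Vd = 222/35.6 = 6.23596 mg/L
AUC = C0/ke = 6.23596/0.054
AUC = 115.5 mg*hr/L


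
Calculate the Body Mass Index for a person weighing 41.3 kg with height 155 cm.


BMI = weight / height^2
height = 155 cm = 1.55 m
BMI = 41.3 / 1.55^2
BMI = 17.19 kg/m^2


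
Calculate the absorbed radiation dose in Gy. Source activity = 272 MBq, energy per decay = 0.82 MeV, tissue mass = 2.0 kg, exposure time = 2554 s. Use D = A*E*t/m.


A = 272 MBq = 2.7200e+08 Bq
E = 0.82 MeV = 1.31364e-13 J
D = A*E*t/m = 2.7200e+08*1.31364e-13*2554/2.0
D = 0.04563 Gy


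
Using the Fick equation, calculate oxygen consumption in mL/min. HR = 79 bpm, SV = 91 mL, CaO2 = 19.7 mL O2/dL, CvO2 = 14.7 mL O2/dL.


CO = HR*SV = 79*91/1000 = 7.189 L/min
a-v O2 diff = 19.7 - 14.7 = 5 mL/dL
VO2 = CO * (CaO2-CvO2) * 10 dL/L
VO2 = 7.189 * 5 * 10
VO2 = 359.4 mL/min


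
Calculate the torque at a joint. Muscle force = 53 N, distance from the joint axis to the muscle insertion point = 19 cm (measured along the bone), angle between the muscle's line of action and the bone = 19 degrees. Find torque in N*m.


Torque = F * d * sin(theta)   (moment arm = d*sin(theta))
d = 19 cm = 0.19 m
Torque = 53 * 0.19 * sin(19)
Torque = 3.278 N*m


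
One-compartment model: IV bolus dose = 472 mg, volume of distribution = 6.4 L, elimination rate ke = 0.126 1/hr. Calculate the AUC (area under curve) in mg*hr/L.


C0 = Dose/Vd = 472/6.4 = 73.75 mg/L
AUC = C0/ke = 73.75/0.126
AUC = 585.3 mg*hr/L


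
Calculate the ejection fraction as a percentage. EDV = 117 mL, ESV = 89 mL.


SV = EDV - ESV = 117 - 89 = 28 mL
EF = SV/EDV * 100 = 28/117 * 100
EF = 23.93%


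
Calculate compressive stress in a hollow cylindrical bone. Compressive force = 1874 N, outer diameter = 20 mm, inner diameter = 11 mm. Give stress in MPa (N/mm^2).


A = pi*(r_o^2 - r_i^2)
r_o = 10 mm, r_i = 5.5 mm
A = 219.126 mm^2
sigma = F/A = 1874 / 219.126
sigma = 8.552 MPa


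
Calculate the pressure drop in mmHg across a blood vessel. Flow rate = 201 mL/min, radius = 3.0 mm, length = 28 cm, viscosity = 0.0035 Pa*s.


dP = 8*mu*L*Q / (pi*r^4)
Q = 201 mL/min = 3.35e-06 m^3/s
dP = 103.211 Pa = 103.211 / 133.322 mmHg = 0.7741 mmHg


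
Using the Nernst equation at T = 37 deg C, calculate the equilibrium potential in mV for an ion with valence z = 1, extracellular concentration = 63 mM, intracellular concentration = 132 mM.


E = (RT/(zF)) * ln(C_out/C_in)
T = 37 + 273.15 = 310.15 K
E = (8.314 * 310.15 / (1 * 96485)) * ln(63/132)
E = -19.77 mV


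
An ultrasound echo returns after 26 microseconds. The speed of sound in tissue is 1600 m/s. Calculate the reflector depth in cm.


depth = c * t / 2
t = 26 us = 2.6000e-05 s
depth = 1600 * 2.6000e-05 / 2
depth = 0.0208 m = 2.08 cm


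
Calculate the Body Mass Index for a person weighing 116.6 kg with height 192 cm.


BMI = weight / height^2
height = 192 cm = 1.92 m
BMI = 116.6 / 1.92^2
BMI = 31.63 kg/m^2


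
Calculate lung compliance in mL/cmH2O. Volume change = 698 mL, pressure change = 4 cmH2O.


C = dV / dP
C = 698 / 4
C = 174.5 mL/cmH2O


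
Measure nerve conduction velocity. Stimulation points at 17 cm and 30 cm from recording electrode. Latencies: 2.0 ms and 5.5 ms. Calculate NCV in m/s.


Distance = (30 - 17) / 100 = 0.13 m
dt = (5.5 - 2.0) / 1000 = 0.0035 s
NCV = dist / dt = 37.14 m/s


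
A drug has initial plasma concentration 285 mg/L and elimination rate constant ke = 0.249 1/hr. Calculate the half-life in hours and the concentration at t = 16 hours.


t_half = ln(2) / ke = 0.693147 / 0.249 = 2.784 hr
C(t) = C0 * exp(-ke*t) = 285 * exp(-0.249*16)
C(16) = 5.304 mg/L


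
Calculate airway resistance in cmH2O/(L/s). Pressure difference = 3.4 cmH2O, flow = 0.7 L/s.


R = dP / flow
R = 3.4 / 0.7
R = 4.857 cmH2O/(L/s)


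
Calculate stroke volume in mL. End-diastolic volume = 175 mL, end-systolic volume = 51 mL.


SV = EDV - ESV
SV = 175 - 51
SV = 124 mL


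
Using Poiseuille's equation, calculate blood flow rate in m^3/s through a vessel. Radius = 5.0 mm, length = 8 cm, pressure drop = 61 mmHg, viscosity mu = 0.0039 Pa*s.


Q = pi*r^4*dP / (8*mu*L)
r = 0.005 m, L = 0.08 m
dP = 61 mmHg = 8132.642 Pa
Q = 0.006398 m^3/s


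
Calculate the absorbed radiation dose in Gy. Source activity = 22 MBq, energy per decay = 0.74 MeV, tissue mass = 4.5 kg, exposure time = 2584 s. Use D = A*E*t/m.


A = 22 MBq = 2.2000e+07 Bq
E = 0.74 MeV = 1.18548e-13 J
D = A*E*t/m = 2.2000e+07*1.18548e-13*2584/4.5
D = 0.001498 Gy


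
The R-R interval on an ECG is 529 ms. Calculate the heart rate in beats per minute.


HR = 60 / RR_interval(s)
RR = 529 ms = 0.529 s
HR = 60 / 0.529 = 113.4 bpm


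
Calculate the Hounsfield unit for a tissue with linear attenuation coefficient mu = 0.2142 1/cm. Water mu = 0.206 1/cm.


HU = ((mu_tissue - mu_water) / mu_water) * 1000
HU = ((0.2142 - 0.206) / 0.206) * 1000
HU = 39.81


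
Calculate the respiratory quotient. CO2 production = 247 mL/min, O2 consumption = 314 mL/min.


RQ = VCO2 / VO2
RQ = 247 / 314
RQ = 0.7866


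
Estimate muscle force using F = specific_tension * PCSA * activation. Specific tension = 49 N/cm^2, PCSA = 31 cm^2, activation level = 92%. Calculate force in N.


F = sigma * PCSA * activation
F = 49 * 31 * 0.92
F = 1397 N


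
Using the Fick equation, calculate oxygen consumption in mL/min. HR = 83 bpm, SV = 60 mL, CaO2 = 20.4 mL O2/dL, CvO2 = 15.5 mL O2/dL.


CO = HR*SV = 83*60/1000 = 4.98 L/min
a-v O2 diff = 20.4 - 15.5 = 4.9 mL/dL
VO2 = CO * (CaO2-CvO2) * 10 dL/L
VO2 = 4.98 * 4.9 * 10
VO2 = 244 mL/min


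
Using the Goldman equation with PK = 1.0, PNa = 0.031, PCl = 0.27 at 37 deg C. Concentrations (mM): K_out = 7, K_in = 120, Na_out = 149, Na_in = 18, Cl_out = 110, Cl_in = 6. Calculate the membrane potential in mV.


Vm = (RT/F)*ln((PK*Ko + PNa*Nao + PCl*Cli)/(PK*Ki + PNa*Nai + PCl*Clo))
Numer = 13.239, Denom = 150.258
Vm = -64.92 mV


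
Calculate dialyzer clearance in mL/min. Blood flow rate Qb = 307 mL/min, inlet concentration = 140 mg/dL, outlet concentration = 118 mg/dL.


K = Qb * (Cb_in - Cb_out) / Cb_in
K = 307 * (140 - 118) / 140
K = 48.24 mL/min


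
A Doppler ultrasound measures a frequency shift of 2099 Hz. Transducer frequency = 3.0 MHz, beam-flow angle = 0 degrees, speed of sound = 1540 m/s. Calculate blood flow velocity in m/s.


v = fd * c / (2 * f0 * cos(theta))
v = 2099 * 1540 / (2 * 3.0000e+06 * cos(0))
v = 0.5387 m/s


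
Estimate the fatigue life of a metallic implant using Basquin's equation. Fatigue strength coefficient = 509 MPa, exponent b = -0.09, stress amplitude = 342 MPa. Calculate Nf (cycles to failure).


sigma_a = sigma_f' * (2Nf)^b
2Nf = (sigma_a/sigma_f')^(1/b)
2Nf = (342/509)^(1/-0.09)
2Nf = 82.946183
Nf = 41.47


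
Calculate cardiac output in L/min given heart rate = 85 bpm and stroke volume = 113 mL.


CO = HR * SV
CO = 85 * 113 / 1000
CO = 9.605 L/min


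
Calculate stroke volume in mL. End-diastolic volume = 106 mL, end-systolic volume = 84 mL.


SV = EDV - ESV
SV = 106 - 84
SV = 22 mL


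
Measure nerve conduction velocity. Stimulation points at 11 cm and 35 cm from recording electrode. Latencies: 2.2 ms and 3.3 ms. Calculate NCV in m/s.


Distance = (35 - 11) / 100 = 0.24 m
dt = (3.3 - 2.2) / 1000 = 0.0011 s
NCV = dist / dt = 218.2 m/s


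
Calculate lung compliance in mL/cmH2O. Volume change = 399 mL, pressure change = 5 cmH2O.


C = dV / dP
C = 399 / 5
C = 79.8 mL/cmH2O


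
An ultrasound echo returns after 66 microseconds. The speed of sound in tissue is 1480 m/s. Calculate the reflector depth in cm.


depth = c * t / 2
t = 66 us = 6.6000e-05 s
depth = 1480 * 6.6000e-05 / 2
depth = 0.04884 m = 4.884 cm


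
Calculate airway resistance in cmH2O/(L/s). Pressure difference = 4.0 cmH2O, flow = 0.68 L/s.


R = dP / flow
R = 4.0 / 0.68
R = 5.882 cmH2O/(L/s)


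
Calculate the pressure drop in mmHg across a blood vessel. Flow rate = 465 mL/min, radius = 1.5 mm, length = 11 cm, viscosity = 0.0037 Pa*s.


dP = 8*mu*L*Q / (pi*r^4)
Q = 465 mL/min = 7.75e-06 m^3/s
dP = 1586.61 Pa = 1586.61 / 133.322 mmHg = 11.9 mmHg


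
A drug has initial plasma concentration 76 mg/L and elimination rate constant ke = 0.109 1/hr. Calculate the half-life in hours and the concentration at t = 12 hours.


t_half = ln(2) / ke = 0.693147 / 0.109 = 6.359 hr
C(t) = C0 * exp(-ke*t) = 76 * exp(-0.109*12)
C(12) = 20.55 mg/L


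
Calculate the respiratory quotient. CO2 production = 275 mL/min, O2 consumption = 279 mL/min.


RQ = VCO2 / VO2
RQ = 275 / 279
RQ = 0.9857
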